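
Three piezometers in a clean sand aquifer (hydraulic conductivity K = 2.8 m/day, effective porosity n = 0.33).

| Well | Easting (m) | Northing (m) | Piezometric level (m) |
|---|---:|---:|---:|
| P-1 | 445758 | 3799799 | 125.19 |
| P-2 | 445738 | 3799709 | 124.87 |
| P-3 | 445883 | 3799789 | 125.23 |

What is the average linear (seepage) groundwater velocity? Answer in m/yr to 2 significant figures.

11 m/yr

Taking P-1 as reference: P-2−P-1 = (-20, -90, -0.32); P-3−P-1 = (125, -10, +0.04).
Determinant of the coordinate differences = (-20)·(-10) − 125·(-90) = 11450.
∂h/∂x = [(-0.32)·(-10) − (+0.04)·(-90)] / 11450 = +0.0005939
∂h/∂y = [(-20)·(+0.04) − 125·(-0.32)] / 11450 = +0.003424
|∇h| = √(0.0005939² + 0.003424²) = 0.003475
Seepage velocity v = K·i/n = 2.8 × 0.003475 / 0.33 = 0.02948 m/day = 10.77 m/yr.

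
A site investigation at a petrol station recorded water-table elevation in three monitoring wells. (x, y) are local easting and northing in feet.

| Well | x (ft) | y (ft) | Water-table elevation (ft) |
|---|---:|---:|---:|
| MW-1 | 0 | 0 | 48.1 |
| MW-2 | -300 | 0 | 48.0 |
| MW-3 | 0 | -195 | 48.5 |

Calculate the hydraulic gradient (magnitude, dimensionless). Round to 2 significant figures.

0.0021

∂h/∂x = (48.0 − 48.1) / (-300 − 0) = +0.0003333
∂h/∂y = (48.5 − 48.1) / (-195 − 0) = -0.002051
|∇h| = √(0.0003333² + -0.002051²) = 0.002078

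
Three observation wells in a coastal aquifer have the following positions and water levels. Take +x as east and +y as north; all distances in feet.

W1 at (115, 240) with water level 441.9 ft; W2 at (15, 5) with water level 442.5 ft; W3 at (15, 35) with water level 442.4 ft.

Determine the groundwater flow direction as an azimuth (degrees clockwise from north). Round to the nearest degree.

Differences from W1: to W2 (Δx, Δy, Δh) = (-100, -235, +0.6); to W3 = (-100, -205, +0.5).
Determinant of the coordinate differences = (-100)·(-205) − (-100)·(-235) = -3000.
∂h/∂x = [(+0.6)·(-205) − (+0.5)·(-235)] / -3000 = +0.001833
∂h/∂y = [(-100)·(+0.5) − (-100)·(+0.6)] / -3000 = -0.003333
Flow direction (−∇h) has components (-0.001833 E, +0.003333 N).
Azimuth = atan2(E, N) = atan2(-0.001833, +0.003333) = 331.2° ≈ 331°.

331°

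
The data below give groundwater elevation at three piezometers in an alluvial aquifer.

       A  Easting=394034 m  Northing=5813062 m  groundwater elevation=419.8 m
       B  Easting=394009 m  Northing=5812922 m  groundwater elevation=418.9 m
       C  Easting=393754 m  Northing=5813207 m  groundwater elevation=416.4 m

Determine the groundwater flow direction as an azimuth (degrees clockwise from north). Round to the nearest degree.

With h = a·x + b·y + c and A as origin, the differences give:
  (-25)·a + (-140)·b = -0.9
  (-280)·a + 145·b = -3.4
Eliminate b (×145 and ×(-140), subtract): -42825·a = -606.50 → a = ∂h/∂x = +0.01416
Back-substitute: b = ∂h/∂y = +0.003900.
Flow direction (−∇h) has components (-0.01416 E, -0.003900 N).
Azimuth = atan2(E, N) = atan2(-0.01416, -0.003900) = 254.6° ≈ 255°.

255°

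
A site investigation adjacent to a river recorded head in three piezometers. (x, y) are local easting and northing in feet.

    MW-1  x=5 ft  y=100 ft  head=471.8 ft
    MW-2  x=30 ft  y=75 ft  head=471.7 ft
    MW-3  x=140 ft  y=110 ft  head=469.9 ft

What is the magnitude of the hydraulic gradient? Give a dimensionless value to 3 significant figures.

Three-point gradient (reference MW-1): Δ to MW-2 = (25, -25, -0.1), Δ to MW-3 = (135, 10, -1.9).
∂h/∂x = -0.01338, ∂h/∂y = -0.009379 (det = 3625).
|∇h| = √(-0.01338² + -0.009379²) = 0.01634

0.0163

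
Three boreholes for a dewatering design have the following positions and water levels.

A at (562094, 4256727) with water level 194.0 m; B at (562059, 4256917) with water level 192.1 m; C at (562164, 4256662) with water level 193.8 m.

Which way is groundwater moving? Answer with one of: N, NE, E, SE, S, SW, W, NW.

Taking A as reference: B−A = (-35, 190, -1.9); C−A = (70, -65, -0.2).
Solve a·Δx + b·Δy = Δh: det = (-35)·(-65) − 70·190 = -11025.
∂h/∂x = [(-1.9)·(-65) − (-0.2)·190] / -11025 = -0.01465
∂h/∂y = [(-35)·(-0.2) − 70·(-1.9)] / -11025 = -0.01270
Flow = −∇h = (+0.01465 east, +0.01270 north), which points northeast.

NE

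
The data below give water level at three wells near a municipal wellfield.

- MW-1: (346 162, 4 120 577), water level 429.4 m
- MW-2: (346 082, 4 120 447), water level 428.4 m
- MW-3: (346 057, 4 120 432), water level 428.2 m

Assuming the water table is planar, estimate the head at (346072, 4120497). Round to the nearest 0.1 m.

428.6 m

With h = a·x + b·y + c and MW-1 as origin, the differences give:
  (-80)·a + (-130)·b = -1.0
  (-105)·a + (-145)·b = -1.2
Eliminate b (×(-145) and ×(-130), subtract): -2050·a = -11.00 → a = ∂h/∂x = +0.005366
Back-substitute: b = ∂h/∂y = +0.004390.
h(346072, 4120497) = 429.4 + (+0.005366)·(-90) + (+0.004390)·(-80) = 429.4 -0.483 -0.351 = 428.566 m.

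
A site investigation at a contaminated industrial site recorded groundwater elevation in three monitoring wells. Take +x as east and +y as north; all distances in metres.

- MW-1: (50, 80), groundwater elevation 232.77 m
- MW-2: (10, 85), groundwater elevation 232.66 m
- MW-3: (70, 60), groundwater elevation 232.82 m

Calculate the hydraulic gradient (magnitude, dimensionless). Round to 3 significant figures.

0.00280

With h = a·x + b·y + c and MW-1 as origin, the differences give:
  (-40)·a + 5·b = -0.11
  20·a + (-20)·b = +0.05
Eliminate b (×(-20) and ×5, subtract): 700·a = 1.950 → a = ∂h/∂x = +0.002786
Back-substitute: b = ∂h/∂y = +0.0002857.
|∇h| = √(0.002786² + 0.0002857²) = 0.002801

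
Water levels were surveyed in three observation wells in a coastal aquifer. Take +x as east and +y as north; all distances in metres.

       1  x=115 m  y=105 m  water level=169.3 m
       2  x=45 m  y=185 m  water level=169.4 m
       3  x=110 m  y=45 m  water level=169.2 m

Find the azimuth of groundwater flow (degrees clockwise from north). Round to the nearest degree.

195°

Three-point gradient (reference 1): Δ to 2 = (-70, 80, +0.1), Δ to 3 = (-5, -60, -0.1).
∂h/∂x = +0.0004348, ∂h/∂y = +0.001630 (det = 4600).
Flow direction (−∇h) has components (-0.0004348 E, -0.001630 N).
Azimuth = atan2(E, N) = atan2(-0.0004348, -0.001630) = 194.9° ≈ 195°.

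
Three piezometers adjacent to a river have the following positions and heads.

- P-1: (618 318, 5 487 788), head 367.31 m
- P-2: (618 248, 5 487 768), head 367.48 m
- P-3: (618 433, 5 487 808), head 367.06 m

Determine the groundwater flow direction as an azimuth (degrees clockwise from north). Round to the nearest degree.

038°

Taking P-1 as reference: P-2−P-1 = (-70, -20, +0.17); P-3−P-1 = (115, 20, -0.25).
Determinant of the coordinate differences = (-70)·20 − 115·(-20) = 900.
∂h/∂x = [(+0.17)·20 − (-0.25)·(-20)] / 900 = -0.001778
∂h/∂y = [(-70)·(-0.25) − 115·(+0.17)] / 900 = -0.002278
Flow direction (−∇h) has components (+0.001778 E, +0.002278 N).
Azimuth = atan2(E, N) = atan2(+0.001778, +0.002278) = 38.0° ≈ 038°.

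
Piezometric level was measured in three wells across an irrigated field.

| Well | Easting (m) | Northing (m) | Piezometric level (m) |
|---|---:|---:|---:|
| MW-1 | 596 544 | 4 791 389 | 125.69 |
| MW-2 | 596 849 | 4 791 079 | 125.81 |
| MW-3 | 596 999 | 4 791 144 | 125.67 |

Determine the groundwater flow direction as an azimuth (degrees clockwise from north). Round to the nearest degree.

With h = a·x + b·y + c and MW-1 as origin, the differences give:
  305·a + (-310)·b = +0.12
  455·a + (-245)·b = -0.02
Eliminate b (×(-245) and ×(-310), subtract): 66325·a = -35.600 → a = ∂h/∂x = -0.0005368
Back-substitute: b = ∂h/∂y = -0.0009152.
Flow direction (−∇h) has components (+0.0005368 E, +0.0009152 N).
Azimuth = atan2(E, N) = atan2(+0.0005368, +0.0009152) = 30.4° ≈ 030°.

030°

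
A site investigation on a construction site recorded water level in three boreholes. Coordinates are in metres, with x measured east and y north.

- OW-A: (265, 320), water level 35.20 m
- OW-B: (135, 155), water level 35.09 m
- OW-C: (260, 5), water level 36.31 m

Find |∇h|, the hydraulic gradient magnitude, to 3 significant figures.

With h = a·x + b·y + c and OW-A as origin, the differences give:
  (-130)·a + (-165)·b = -0.11
  (-5)·a + (-315)·b = +1.11
Eliminate b (×(-315) and ×(-165), subtract): 40125·a = 217.800 → a = ∂h/∂x = +0.005428
Back-substitute: b = ∂h/∂y = -0.003610.
|∇h| = √(0.005428² + -0.003610²) = 0.006519

0.00652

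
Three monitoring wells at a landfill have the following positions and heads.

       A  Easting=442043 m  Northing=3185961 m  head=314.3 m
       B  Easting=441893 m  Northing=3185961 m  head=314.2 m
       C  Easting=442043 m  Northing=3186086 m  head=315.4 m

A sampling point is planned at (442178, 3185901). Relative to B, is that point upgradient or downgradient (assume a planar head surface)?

∂h/∂x = (314.2 − 314.3) / (441893 − 442043) = +0.0006667
∂h/∂y = (315.4 − 314.3) / (3186086 − 3185961) = +0.008800
Head at (442178, 3185901) = 314.3 + (+0.0006667)·(135) + (+0.008800)·(-60) = 313.86 m.
That is lower than the 314.2 m at B, so the point is downgradient.

downgradient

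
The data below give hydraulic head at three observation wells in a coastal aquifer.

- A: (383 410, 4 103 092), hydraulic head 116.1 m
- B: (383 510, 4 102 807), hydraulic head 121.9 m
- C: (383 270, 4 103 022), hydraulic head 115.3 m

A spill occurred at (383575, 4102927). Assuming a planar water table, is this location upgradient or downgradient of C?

Differences from A: to B (Δx, Δy, Δh) = (100, -285, +5.8); to C = (-140, -70, -0.8).
Solve a·Δx + b·Δy = Δh: det = 100·(-70) − (-140)·(-285) = -46900.
∂h/∂x = [(+5.8)·(-70) − (-0.8)·(-285)] / -46900 = +0.01352
∂h/∂y = [100·(-0.8) − (-140)·(+5.8)] / -46900 = -0.01561
Head at (383575, 4102927) = 116.1 + (+0.01352)·(165) + (-0.01561)·(-165) = 120.91 m.
That is higher than the 115.3 m at C, so the point is upgradient.

upgradient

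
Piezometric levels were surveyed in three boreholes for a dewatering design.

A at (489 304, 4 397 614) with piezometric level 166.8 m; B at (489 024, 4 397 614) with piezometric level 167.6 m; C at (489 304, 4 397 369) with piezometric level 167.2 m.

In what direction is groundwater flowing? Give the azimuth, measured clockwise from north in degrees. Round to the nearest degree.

060°

∂h/∂x = (167.6 − 166.8) / (489024 − 489304) = -0.002857
∂h/∂y = (167.2 − 166.8) / (4397369 − 4397614) = -0.001633
Flow direction (−∇h) has components (+0.002857 E, +0.001633 N).
Azimuth = atan2(E, N) = atan2(+0.002857, +0.001633) = 60.3° ≈ 060°.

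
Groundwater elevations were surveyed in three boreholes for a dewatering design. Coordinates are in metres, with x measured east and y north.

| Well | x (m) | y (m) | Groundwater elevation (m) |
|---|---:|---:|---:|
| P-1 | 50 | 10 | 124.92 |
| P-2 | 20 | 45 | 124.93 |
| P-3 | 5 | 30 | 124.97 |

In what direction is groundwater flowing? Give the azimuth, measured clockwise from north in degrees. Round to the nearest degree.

056°

Taking P-1 as reference: P-2−P-1 = (-30, 35, +0.01); P-3−P-1 = (-45, 20, +0.05).
Solve a·Δx + b·Δy = Δh: det = (-30)·20 − (-45)·35 = 975.
∂h/∂x = [(+0.01)·20 − (+0.05)·35] / 975 = -0.001590
∂h/∂y = [(-30)·(+0.05) − (-45)·(+0.01)] / 975 = -0.001077
Flow direction (−∇h) has components (+0.001590 E, +0.001077 N).
Azimuth = atan2(E, N) = atan2(+0.001590, +0.001077) = 55.9° ≈ 056°.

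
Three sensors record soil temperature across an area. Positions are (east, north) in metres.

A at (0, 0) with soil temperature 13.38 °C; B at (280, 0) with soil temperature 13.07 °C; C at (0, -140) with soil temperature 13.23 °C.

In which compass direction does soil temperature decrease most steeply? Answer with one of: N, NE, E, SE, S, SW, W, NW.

∂T/∂x = (13.07 − 13.38) / (280 − 0) = -0.001107
∂T/∂y = (13.23 − 13.38) / (-140 − 0) = +0.001071
Steepest decrease is along −∇f = (+0.001107 E, -0.001071 N) → southeast.

SE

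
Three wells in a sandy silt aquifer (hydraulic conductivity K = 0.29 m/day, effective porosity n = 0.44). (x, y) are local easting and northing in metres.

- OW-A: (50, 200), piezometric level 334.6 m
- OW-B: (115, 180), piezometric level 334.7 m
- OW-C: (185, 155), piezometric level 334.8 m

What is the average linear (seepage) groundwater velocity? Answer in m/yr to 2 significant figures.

Taking OW-A as reference: OW-B−OW-A = (65, -20, +0.1); OW-C−OW-A = (135, -45, +0.2).
Determinant of the coordinate differences = 65·(-45) − 135·(-20) = -225.
∂h/∂x = [(+0.1)·(-45) − (+0.2)·(-20)] / -225 = +0.002222
∂h/∂y = [65·(+0.2) − 135·(+0.1)] / -225 = +0.002222
|∇h| = √(0.002222² + 0.002222²) = 0.003142
Seepage velocity v = K·i/n = 0.29 × 0.003142 / 0.44 = 0.002071 m/day = 0.7564 m/yr.

0.76 m/yr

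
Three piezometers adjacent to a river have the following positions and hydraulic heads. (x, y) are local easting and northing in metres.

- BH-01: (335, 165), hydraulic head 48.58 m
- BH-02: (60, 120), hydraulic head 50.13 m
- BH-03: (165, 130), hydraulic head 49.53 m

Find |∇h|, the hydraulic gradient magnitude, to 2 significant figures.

Taking BH-01 as reference: BH-02−BH-01 = (-275, -45, +1.55); BH-03−BH-01 = (-170, -35, +0.95).
Determinant of the coordinate differences = (-275)·(-35) − (-170)·(-45) = 1975.
∂h/∂x = [(+1.55)·(-35) − (+0.95)·(-45)] / 1975 = -0.005823
∂h/∂y = [(-275)·(+0.95) − (-170)·(+1.55)] / 1975 = +0.001139
|∇h| = √(-0.005823² + 0.001139²) = 0.005933

0.0059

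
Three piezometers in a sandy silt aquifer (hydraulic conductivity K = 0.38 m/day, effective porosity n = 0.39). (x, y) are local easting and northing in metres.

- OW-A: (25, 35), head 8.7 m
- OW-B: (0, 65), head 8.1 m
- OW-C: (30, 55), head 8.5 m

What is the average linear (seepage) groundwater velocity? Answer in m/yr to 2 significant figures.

5.5 m/yr

Three-point gradient (reference OW-A): Δ to OW-B = (-25, 30, -0.6), Δ to OW-C = (5, 20, -0.2).
∂h/∂x = +0.009231, ∂h/∂y = -0.01231 (det = -650).
|∇h| = √(0.009231² + -0.01231²) = 0.01539
Seepage velocity v = K·i/n = 0.38 × 0.01539 / 0.39 = 0.015 m/day = 5.479 m/yr.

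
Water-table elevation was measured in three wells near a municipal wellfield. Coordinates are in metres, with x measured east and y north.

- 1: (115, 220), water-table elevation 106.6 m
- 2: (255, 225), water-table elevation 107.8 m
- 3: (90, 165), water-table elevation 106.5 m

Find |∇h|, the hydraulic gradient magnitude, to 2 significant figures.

0.0089

With h = a·x + b·y + c and 1 as origin, the differences give:
  140·a + 5·b = +1.2
  (-25)·a + (-55)·b = -0.1
Eliminate b (×(-55) and ×5, subtract): -7575·a = -65.50 → a = ∂h/∂x = +0.008647
Back-substitute: b = ∂h/∂y = -0.002112.
|∇h| = √(0.008647² + -0.002112²) = 0.008901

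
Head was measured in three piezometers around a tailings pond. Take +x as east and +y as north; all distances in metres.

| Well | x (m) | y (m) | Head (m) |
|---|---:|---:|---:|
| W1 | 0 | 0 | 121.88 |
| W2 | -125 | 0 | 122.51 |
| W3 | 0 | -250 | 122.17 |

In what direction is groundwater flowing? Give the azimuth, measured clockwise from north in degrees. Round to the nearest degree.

077°

∂h/∂x = (122.51 − 121.88) / (-125 − 0) = -0.005040
∂h/∂y = (122.17 − 121.88) / (-250 − 0) = -0.001160
Flow direction (−∇h) has components (+0.005040 E, +0.001160 N).
Azimuth = atan2(E, N) = atan2(+0.005040, +0.001160) = 77.0° ≈ 077°.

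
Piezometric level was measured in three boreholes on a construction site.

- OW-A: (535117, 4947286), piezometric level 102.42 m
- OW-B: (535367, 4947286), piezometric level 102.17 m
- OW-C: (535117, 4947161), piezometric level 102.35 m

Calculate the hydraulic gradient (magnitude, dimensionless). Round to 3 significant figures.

∂h/∂x = (102.17 − 102.42) / (535367 − 535117) = -0.001000
∂h/∂y = (102.35 − 102.42) / (4947161 − 4947286) = +0.0005600
|∇h| = √(-0.001000² + 0.0005600²) = 0.001146

0.00115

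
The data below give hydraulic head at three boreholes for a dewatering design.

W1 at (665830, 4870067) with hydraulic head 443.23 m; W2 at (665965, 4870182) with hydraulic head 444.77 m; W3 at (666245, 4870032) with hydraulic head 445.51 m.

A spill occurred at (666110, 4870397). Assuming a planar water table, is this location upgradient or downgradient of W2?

upgradient

Differences from W1: to W2 (Δx, Δy, Δh) = (135, 115, +1.54); to W3 = (415, -35, +2.28).
Determinant of the coordinate differences = 135·(-35) − 415·115 = -52450.
∂h/∂x = [(+1.54)·(-35) − (+2.28)·115] / -52450 = +0.006027
∂h/∂y = [135·(+2.28) − 415·(+1.54)] / -52450 = +0.006316
Head at (666110, 4870397) = 443.23 + (+0.006027)·(280) + (+0.006316)·(330) = 447.00 m.
That is higher than the 444.77 m at W2, so the point is upgradient.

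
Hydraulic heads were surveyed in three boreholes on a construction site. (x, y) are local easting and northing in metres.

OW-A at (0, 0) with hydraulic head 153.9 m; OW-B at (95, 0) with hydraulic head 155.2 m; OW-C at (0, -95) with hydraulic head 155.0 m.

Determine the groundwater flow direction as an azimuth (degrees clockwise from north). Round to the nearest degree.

∂h/∂x = (155.2 − 153.9) / (95 − 0) = +0.01368
∂h/∂y = (155.0 − 153.9) / (-95 − 0) = -0.01158
Flow direction (−∇h) has components (-0.01368 E, +0.01158 N).
Azimuth = atan2(E, N) = atan2(-0.01368, +0.01158) = 310.2° ≈ 310°.

310°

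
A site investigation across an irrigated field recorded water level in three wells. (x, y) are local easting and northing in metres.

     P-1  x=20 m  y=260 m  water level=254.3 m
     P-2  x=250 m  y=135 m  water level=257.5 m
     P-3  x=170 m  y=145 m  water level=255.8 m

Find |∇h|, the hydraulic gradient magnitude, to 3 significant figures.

0.0293

Three-point gradient (reference P-1): Δ to P-2 = (230, -125, +3.2), Δ to P-3 = (150, -115, +1.5).
∂h/∂x = +0.02344, ∂h/∂y = +0.01753 (det = -7700).
|∇h| = √(0.02344² + 0.01753²) = 0.02927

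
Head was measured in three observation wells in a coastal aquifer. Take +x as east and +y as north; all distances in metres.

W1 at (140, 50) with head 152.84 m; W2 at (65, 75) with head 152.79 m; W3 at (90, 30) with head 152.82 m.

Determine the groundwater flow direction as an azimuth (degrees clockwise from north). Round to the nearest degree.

Taking W1 as reference: W2−W1 = (-75, 25, -0.05); W3−W1 = (-50, -20, -0.02).
Solve a·Δx + b·Δy = Δh: det = (-75)·(-20) − (-50)·25 = 2750.
∂h/∂x = [(-0.05)·(-20) − (-0.02)·25] / 2750 = +0.0005455
∂h/∂y = [(-75)·(-0.02) − (-50)·(-0.05)] / 2750 = -0.0003636
Flow direction (−∇h) has components (-0.0005455 E, +0.0003636 N).
Azimuth = atan2(E, N) = atan2(-0.0005455, +0.0003636) = 303.7° ≈ 304°.

304°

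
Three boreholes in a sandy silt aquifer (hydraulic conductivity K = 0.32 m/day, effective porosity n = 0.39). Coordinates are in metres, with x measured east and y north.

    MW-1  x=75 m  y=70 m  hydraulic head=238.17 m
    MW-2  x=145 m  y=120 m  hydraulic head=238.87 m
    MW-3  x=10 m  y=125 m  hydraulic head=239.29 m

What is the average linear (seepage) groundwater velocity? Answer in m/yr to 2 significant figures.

Three-point gradient (reference MW-1): Δ to MW-2 = (70, 50, +0.70), Δ to MW-3 = (-65, 55, +1.12).
∂h/∂x = -0.002465, ∂h/∂y = +0.01745 (det = 7100).
|∇h| = √(-0.002465² + 0.01745²) = 0.01762
Seepage velocity v = K·i/n = 0.32 × 0.01762 / 0.39 = 0.01446 m/day = 5.282 m/yr.

5.3 m/yr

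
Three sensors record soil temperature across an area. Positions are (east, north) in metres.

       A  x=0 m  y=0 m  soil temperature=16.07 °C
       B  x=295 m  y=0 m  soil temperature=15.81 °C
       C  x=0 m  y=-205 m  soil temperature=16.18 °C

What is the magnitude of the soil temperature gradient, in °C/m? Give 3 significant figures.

∂T/∂x = (15.81 − 16.07) / (295 − 0) = -0.0008814
∂T/∂y = (16.18 − 16.07) / (-205 − 0) = -0.0005366
|∇f| = √(-0.0008814² + -0.0005366²) = 0.001032 °C/m

0.00103 °C/m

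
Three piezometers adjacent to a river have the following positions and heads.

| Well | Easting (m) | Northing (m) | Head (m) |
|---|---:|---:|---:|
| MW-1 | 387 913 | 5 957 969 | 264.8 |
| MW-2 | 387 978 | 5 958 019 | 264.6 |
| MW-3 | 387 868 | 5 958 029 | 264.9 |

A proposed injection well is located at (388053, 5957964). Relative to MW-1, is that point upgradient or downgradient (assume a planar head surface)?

Three-point gradient (reference MW-1): Δ to MW-2 = (65, 50, -0.2), Δ to MW-3 = (-45, 60, +0.1).
∂h/∂x = -0.002764, ∂h/∂y = -0.0004065 (det = 6150).
Head at (388053, 5957964) = 264.8 + (-0.002764)·(140) + (-0.0004065)·(-5) = 264.42 m.
That is lower than the 264.8 m at MW-1, so the point is downgradient.

downgradient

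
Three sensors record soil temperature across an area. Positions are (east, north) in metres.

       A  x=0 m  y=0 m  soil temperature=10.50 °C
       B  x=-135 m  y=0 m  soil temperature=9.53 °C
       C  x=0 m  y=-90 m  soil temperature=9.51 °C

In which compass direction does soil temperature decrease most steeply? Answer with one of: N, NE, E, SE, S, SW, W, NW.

SW

∂T/∂x = (9.53 − 10.50) / (-135 − 0) = +0.007185
∂T/∂y = (9.51 − 10.50) / (-90 − 0) = +0.01100
Steepest decrease is along −∇f = (-0.007185 E, -0.01100 N) → southwest.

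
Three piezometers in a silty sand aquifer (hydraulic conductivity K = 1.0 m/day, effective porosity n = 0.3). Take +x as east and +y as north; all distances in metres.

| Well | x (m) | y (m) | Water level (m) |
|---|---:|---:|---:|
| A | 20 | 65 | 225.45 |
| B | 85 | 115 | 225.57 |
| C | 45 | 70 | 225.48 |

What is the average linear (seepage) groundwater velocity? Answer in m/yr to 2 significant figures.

With h = a·x + b·y + c and A as origin, the differences give:
  65·a + 50·b = +0.12
  25·a + 5·b = +0.03
Eliminate b (×5 and ×50, subtract): -925·a = -0.900 → a = ∂h/∂x = +0.0009730
Back-substitute: b = ∂h/∂y = +0.001135.
|∇h| = √(0.0009730² + 0.001135²) = 0.001495
Seepage velocity v = K·i/n = 1.0 × 0.001495 / 0.3 = 0.004983 m/day = 1.82 m/yr.

1.8 m/yr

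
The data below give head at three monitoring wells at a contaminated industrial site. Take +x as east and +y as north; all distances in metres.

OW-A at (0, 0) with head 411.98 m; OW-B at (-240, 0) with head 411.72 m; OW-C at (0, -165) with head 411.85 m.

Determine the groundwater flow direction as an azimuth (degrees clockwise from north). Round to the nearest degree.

∂h/∂x = (411.72 − 411.98) / (-240 − 0) = +0.001083
∂h/∂y = (411.85 − 411.98) / (-165 − 0) = +0.0007879
Flow direction (−∇h) has components (-0.001083 E, -0.0007879 N).
Azimuth = atan2(E, N) = atan2(-0.001083, -0.0007879) = 234.0° ≈ 234°.

234°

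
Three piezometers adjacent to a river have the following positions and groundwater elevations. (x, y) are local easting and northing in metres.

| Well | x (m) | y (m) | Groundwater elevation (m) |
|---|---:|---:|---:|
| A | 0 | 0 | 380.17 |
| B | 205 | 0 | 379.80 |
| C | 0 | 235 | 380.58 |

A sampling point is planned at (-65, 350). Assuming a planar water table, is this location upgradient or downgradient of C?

upgradient

∂h/∂x = (379.80 − 380.17) / (205 − 0) = -0.001805
∂h/∂y = (380.58 − 380.17) / (235 − 0) = +0.001745
Head at (-65, 350) = 380.17 + (-0.001805)·(-65) + (+0.001745)·(350) = 380.90 m.
That is higher than the 380.58 m at C, so the point is upgradient.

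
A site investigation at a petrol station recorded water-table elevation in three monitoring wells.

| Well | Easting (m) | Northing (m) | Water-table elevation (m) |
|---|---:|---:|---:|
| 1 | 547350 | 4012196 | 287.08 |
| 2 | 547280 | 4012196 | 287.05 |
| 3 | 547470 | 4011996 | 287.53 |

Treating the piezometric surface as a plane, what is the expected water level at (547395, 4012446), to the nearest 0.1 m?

With h = a·x + b·y + c and 1 as origin, the differences give:
  (-70)·a + 0·b = -0.03
  120·a + (-200)·b = +0.45
Eliminate b (×(-200) and ×0, subtract): 14000·a = 6.000 → a = ∂h/∂x = +0.0004286
Back-substitute: b = ∂h/∂y = -0.001993.
h(547395, 4012446) = 287.08 + (+0.0004286)·(45) + (-0.001993)·(250) = 287.08 +0.019 -0.498 = 286.601 m.

286.6 m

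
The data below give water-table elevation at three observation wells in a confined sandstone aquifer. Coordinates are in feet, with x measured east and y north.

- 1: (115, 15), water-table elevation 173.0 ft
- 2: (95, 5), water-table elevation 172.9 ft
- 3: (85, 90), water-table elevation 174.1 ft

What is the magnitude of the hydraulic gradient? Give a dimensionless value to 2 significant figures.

With h = a·x + b·y + c and 1 as origin, the differences give:
  (-20)·a + (-10)·b = -0.1
  (-30)·a + 75·b = +1.1
Eliminate b (×75 and ×(-10), subtract): -1800·a = 3.50 → a = ∂h/∂x = -0.001944
Back-substitute: b = ∂h/∂y = +0.01389.
|∇h| = √(-0.001944² + 0.01389²) = 0.01403

0.014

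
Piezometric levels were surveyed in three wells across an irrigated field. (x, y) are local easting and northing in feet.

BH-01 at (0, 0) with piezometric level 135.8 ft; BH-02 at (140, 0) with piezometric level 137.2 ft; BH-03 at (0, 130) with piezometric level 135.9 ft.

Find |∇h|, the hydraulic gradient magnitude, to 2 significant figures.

0.010

∂h/∂x = (137.2 − 135.8) / (140 − 0) = +0.010000
∂h/∂y = (135.9 − 135.8) / (130 − 0) = +0.0007692
|∇h| = √(0.010000² + 0.0007692²) = 0.01003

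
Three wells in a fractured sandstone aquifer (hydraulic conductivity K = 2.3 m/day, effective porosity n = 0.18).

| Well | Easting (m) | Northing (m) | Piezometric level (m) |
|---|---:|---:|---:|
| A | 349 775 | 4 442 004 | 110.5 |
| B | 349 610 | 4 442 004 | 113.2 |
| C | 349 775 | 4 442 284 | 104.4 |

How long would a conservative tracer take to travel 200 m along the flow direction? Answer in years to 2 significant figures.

∂h/∂x = (113.2 − 110.5) / (349610 − 349775) = -0.01636
∂h/∂y = (104.4 − 110.5) / (4442284 − 4442004) = -0.02179
|∇h| = √(-0.01636² + -0.02179²) = 0.02725
Seepage velocity v = K·i/n = 2.3 × 0.02725 / 0.18 = 0.3482 m/day.
t = 200 / 0.3482 = 574.4 days = 1.57 years.

1.6 years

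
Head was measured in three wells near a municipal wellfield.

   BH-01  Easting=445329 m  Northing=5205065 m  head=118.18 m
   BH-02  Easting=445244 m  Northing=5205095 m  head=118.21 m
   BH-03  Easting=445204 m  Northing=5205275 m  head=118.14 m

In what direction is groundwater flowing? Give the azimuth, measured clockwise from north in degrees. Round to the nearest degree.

Three-point gradient (reference BH-01): Δ to BH-02 = (-85, 30, +0.03), Δ to BH-03 = (-125, 210, -0.04).
∂h/∂x = -0.0005319, ∂h/∂y = -0.0005071 (det = -14100).
Flow direction (−∇h) has components (+0.0005319 E, +0.0005071 N).
Azimuth = atan2(E, N) = atan2(+0.0005319, +0.0005071) = 46.4° ≈ 046°.

046°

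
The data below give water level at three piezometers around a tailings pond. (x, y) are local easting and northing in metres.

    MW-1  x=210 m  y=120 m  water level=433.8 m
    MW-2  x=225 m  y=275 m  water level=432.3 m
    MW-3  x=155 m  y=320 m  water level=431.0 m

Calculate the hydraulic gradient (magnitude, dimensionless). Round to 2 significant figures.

Differences from MW-1: to MW-2 (Δx, Δy, Δh) = (15, 155, -1.5); to MW-3 = (-55, 200, -2.8).
Solve a·Δx + b·Δy = Δh: det = 15·200 − (-55)·155 = 11525.
∂h/∂x = [(-1.5)·200 − (-2.8)·155] / 11525 = +0.01163
∂h/∂y = [15·(-2.8) − (-55)·(-1.5)] / 11525 = -0.01080
|∇h| = √(0.01163² + -0.01080²) = 0.01587

0.016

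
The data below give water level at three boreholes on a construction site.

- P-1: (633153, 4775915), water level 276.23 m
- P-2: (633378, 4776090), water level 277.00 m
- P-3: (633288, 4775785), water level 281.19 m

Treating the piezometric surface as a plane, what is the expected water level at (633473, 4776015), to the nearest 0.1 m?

With h = a·x + b·y + c and P-1 as origin, the differences give:
  225·a + 175·b = +0.77
  135·a + (-130)·b = +4.96
Eliminate b (×(-130) and ×175, subtract): -52875·a = -968.100 → a = ∂h/∂x = +0.01831
Back-substitute: b = ∂h/∂y = -0.01914.
h(633473, 4776015) = 276.23 + (+0.01831)·(320) + (-0.01914)·(100) = 276.23 +5.859 -1.914 = 280.175 m.

280.2 m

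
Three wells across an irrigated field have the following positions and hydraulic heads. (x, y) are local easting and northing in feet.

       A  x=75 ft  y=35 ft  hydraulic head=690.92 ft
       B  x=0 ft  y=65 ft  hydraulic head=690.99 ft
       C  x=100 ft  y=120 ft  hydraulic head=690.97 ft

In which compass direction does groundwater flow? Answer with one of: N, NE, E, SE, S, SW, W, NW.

SE

Differences from A: to B (Δx, Δy, Δh) = (-75, 30, +0.07); to C = (25, 85, +0.05).
Solve a·Δx + b·Δy = Δh: det = (-75)·85 − 25·30 = -7125.
∂h/∂x = [(+0.07)·85 − (+0.05)·30] / -7125 = -0.0006246
∂h/∂y = [(-75)·(+0.05) − 25·(+0.07)] / -7125 = +0.0007719
Flow = −∇h = (+0.0006246 east, -0.0007719 north), which points southeast.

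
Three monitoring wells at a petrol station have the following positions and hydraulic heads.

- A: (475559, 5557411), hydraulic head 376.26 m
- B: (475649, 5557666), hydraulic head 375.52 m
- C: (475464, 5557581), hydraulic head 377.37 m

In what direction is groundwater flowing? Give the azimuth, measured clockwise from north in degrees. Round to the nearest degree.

094°

Differences from A: to B (Δx, Δy, Δh) = (90, 255, -0.74); to C = (-95, 170, +1.11).
Determinant of the coordinate differences = 90·170 − (-95)·255 = 39525.
∂h/∂x = [(-0.74)·170 − (+1.11)·255] / 39525 = -0.01034
∂h/∂y = [90·(+1.11) − (-95)·(-0.74)] / 39525 = +0.0007489
Flow direction (−∇h) has components (+0.01034 E, -0.0007489 N).
Azimuth = atan2(E, N) = atan2(+0.01034, -0.0007489) = 94.1° ≈ 094°.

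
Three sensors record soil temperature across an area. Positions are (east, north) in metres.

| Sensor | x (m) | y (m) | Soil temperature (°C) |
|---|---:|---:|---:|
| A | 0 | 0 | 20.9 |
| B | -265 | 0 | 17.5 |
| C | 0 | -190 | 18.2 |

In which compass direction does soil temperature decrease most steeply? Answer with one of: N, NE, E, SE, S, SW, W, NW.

SW

∂T/∂x = (17.5 − 20.9) / (-265 − 0) = +0.01283
∂T/∂y = (18.2 − 20.9) / (-190 − 0) = +0.01421
Steepest decrease is along −∇f = (-0.01283 E, -0.01421 N) → southwest.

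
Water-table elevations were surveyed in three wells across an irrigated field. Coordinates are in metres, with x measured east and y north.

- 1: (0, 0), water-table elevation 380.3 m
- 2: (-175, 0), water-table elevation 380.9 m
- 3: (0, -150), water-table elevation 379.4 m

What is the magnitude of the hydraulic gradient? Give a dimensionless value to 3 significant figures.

0.00691

∂h/∂x = (380.9 − 380.3) / (-175 − 0) = -0.003429
∂h/∂y = (379.4 − 380.3) / (-150 − 0) = +0.006000
|∇h| = √(-0.003429² + 0.006000²) = 0.006911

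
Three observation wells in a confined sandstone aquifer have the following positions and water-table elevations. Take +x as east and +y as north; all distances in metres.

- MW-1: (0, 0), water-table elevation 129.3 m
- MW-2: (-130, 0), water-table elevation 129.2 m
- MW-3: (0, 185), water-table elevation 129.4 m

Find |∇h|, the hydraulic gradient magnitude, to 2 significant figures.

∂h/∂x = (129.2 − 129.3) / (-130 − 0) = +0.0007692
∂h/∂y = (129.4 − 129.3) / (185 − 0) = +0.0005405
|∇h| = √(0.0007692² + 0.0005405²) = 0.0009401

0.00094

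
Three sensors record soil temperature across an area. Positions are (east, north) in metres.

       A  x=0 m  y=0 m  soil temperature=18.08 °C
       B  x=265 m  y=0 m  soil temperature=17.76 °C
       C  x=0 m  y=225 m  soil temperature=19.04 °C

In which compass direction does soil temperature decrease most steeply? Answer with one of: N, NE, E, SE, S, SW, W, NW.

∂T/∂x = (17.76 − 18.08) / (265 − 0) = -0.001208
∂T/∂y = (19.04 − 18.08) / (225 − 0) = +0.004267
Steepest decrease is along −∇f = (+0.001208 E, -0.004267 N) → south.

S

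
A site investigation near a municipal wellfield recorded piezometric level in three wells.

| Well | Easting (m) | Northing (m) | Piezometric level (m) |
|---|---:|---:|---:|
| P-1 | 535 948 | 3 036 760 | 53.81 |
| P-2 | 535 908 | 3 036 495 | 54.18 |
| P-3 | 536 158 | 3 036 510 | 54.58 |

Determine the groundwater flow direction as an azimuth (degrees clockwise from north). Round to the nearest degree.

Three-point gradient (reference P-1): Δ to P-2 = (-40, -265, +0.37), Δ to P-3 = (210, -250, +0.77).
∂h/∂x = +0.001699, ∂h/∂y = -0.001653 (det = 65650).
Flow direction (−∇h) has components (-0.001699 E, +0.001653 N).
Azimuth = atan2(E, N) = atan2(-0.001699, +0.001653) = 314.2° ≈ 314°.

314°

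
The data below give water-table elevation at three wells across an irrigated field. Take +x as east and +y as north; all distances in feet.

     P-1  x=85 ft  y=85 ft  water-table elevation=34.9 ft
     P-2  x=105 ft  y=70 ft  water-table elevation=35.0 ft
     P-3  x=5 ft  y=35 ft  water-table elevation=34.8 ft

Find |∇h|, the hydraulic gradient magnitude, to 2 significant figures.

0.0040

With h = a·x + b·y + c and P-1 as origin, the differences give:
  20·a + (-15)·b = +0.1
  (-80)·a + (-50)·b = -0.1
Eliminate b (×(-50) and ×(-15), subtract): -2200·a = -6.50 → a = ∂h/∂x = +0.002955
Back-substitute: b = ∂h/∂y = -0.002727.
|∇h| = √(0.002955² + -0.002727²) = 0.004021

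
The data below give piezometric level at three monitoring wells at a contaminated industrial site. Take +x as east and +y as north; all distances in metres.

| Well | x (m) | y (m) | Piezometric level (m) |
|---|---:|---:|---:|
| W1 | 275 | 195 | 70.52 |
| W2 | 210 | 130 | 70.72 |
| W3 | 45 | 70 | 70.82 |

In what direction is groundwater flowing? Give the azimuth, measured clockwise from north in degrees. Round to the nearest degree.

348°

Differences from W1: to W2 (Δx, Δy, Δh) = (-65, -65, +0.20); to W3 = (-230, -125, +0.30).
Determinant of the coordinate differences = (-65)·(-125) − (-230)·(-65) = -6825.
∂h/∂x = [(+0.20)·(-125) − (+0.30)·(-65)] / -6825 = +0.0008059
∂h/∂y = [(-65)·(+0.30) − (-230)·(+0.20)] / -6825 = -0.003883
Flow direction (−∇h) has components (-0.0008059 E, +0.003883 N).
Azimuth = atan2(E, N) = atan2(-0.0008059, +0.003883) = 348.3° ≈ 348°.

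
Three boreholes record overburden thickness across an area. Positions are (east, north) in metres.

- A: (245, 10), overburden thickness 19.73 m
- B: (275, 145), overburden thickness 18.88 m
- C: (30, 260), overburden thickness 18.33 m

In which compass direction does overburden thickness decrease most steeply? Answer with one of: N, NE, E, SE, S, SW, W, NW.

Taking A as reference: B−A = (30, 135, -0.85); C−A = (-215, 250, -1.40).
Solve a·Δx + b·Δy = Δd: det = 30·250 − (-215)·135 = 36525.
∂d/∂x = [(-0.85)·250 − (-1.40)·135] / 36525 = -0.0006434
∂d/∂y = [30·(-1.40) − (-215)·(-0.85)] / 36525 = -0.006153
Steepest decrease is along −∇f = (+0.0006434 E, +0.006153 N) → north.

N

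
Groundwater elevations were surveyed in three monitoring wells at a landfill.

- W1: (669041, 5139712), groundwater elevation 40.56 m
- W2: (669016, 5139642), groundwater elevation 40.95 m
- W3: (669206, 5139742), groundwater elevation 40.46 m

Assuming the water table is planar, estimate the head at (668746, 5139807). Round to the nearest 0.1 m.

With h = a·x + b·y + c and W1 as origin, the differences give:
  (-25)·a + (-70)·b = +0.39
  165·a + 30·b = -0.10
Eliminate b (×30 and ×(-70), subtract): 10800·a = 4.700 → a = ∂h/∂x = +0.0004352
Back-substitute: b = ∂h/∂y = -0.005727.
h(668746, 5139807) = 40.56 + (+0.0004352)·(-295) + (-0.005727)·(95) = 40.56 -0.128 -0.544 = 39.888 m.

39.9 m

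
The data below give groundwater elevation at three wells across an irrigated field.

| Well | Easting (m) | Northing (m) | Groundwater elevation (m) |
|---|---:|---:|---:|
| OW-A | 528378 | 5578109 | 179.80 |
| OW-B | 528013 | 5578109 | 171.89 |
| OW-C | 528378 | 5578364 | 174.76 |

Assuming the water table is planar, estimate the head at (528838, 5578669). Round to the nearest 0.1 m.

178.7 m

∂h/∂x = (171.89 − 179.80) / (528013 − 528378) = +0.02167
∂h/∂y = (174.76 − 179.80) / (5578364 − 5578109) = -0.01976
h(528838, 5578669) = 179.80 + (+0.02167)·(460) + (-0.01976)·(560) = 179.80 +9.969 -11.068 = 178.701 m.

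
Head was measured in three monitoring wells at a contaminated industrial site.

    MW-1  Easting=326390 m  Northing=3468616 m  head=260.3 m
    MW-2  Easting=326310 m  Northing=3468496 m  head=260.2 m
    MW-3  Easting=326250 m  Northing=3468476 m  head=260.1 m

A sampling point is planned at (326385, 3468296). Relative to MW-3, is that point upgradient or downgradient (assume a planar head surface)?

With h = a·x + b·y + c and MW-1 as origin, the differences give:
  (-80)·a + (-120)·b = -0.1
  (-140)·a + (-140)·b = -0.2
Eliminate b (×(-140) and ×(-120), subtract): -5600·a = -10.00 → a = ∂h/∂x = +0.001786
Back-substitute: b = ∂h/∂y = -0.0003571.
Head at (326385, 3468296) = 260.3 + (+0.001786)·(-5) + (-0.0003571)·(-320) = 260.41 m.
That is higher than the 260.1 m at MW-3, so the point is upgradient.

upgradient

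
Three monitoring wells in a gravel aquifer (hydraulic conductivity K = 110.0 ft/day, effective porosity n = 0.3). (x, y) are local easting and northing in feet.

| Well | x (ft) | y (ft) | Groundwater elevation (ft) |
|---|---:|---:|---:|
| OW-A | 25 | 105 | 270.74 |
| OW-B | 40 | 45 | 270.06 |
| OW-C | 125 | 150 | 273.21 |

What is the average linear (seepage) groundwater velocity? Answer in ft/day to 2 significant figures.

With h = a·x + b·y + c and OW-A as origin, the differences give:
  15·a + (-60)·b = -0.68
  100·a + 45·b = +2.47
Eliminate b (×45 and ×(-60), subtract): 6675·a = 117.600 → a = ∂h/∂x = +0.01762
Back-substitute: b = ∂h/∂y = +0.01574.
|∇h| = √(0.01762² + 0.01574²) = 0.02363
Seepage velocity v = K·i/n = 110.0 × 0.02363 / 0.3 = 8.664 ft/day.

8.7 ft/day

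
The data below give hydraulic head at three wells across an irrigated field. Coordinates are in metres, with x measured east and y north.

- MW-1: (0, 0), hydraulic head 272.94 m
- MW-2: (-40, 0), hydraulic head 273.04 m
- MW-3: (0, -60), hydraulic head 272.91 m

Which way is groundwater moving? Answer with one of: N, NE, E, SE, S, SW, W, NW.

E

∂h/∂x = (273.04 − 272.94) / (-40 − 0) = -0.002500
∂h/∂y = (272.91 − 272.94) / (-60 − 0) = +0.0005000
Flow = −∇h = (+0.002500 east, -0.0005000 north), which points east.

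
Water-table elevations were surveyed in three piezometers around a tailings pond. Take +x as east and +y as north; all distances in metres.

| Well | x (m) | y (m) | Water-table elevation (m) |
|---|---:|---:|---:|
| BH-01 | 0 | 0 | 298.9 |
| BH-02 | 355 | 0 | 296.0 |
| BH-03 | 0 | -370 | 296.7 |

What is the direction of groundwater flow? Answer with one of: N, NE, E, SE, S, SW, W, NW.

∂h/∂x = (296.0 − 298.9) / (355 − 0) = -0.008169
∂h/∂y = (296.7 − 298.9) / (-370 − 0) = +0.005946
Flow = −∇h = (+0.008169 east, -0.005946 north), which points southeast.

SE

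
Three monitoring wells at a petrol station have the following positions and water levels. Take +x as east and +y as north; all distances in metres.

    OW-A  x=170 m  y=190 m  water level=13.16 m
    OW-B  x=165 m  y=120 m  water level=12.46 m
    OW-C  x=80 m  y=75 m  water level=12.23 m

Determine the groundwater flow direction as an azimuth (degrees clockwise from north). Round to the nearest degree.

Taking OW-A as reference: OW-B−OW-A = (-5, -70, -0.70); OW-C−OW-A = (-90, -115, -0.93).
Solve a·Δx + b·Δy = Δh: det = (-5)·(-115) − (-90)·(-70) = -5725.
∂h/∂x = [(-0.70)·(-115) − (-0.93)·(-70)] / -5725 = -0.002690
∂h/∂y = [(-5)·(-0.93) − (-90)·(-0.70)] / -5725 = +0.01019
Flow direction (−∇h) has components (+0.002690 E, -0.01019 N).
Azimuth = atan2(E, N) = atan2(+0.002690, -0.01019) = 165.2° ≈ 165°.

165°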